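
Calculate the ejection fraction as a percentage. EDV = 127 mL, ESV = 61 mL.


SV = EDV - ESV = 127 - 61 = 66 mL
EF = SV/EDV * 100 = 66/127 * 100
EF = 51.97%


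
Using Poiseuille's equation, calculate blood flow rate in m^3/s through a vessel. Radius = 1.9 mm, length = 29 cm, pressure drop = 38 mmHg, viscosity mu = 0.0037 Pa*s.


Q = pi*r^4*dP / (8*mu*L)
r = 0.0019 m, L = 0.29 m
dP = 38 mmHg = 5066.236 Pa
Q = 2.4164e-05 m^3/s


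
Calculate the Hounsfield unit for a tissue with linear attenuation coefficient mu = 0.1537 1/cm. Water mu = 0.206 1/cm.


HU = ((mu_tissue - mu_water) / mu_water) * 1000
HU = ((0.1537 - 0.206) / 0.206) * 1000
HU = -253.9


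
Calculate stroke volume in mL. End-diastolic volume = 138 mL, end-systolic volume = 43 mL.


SV = EDV - ESV
SV = 138 - 43
SV = 95 mL


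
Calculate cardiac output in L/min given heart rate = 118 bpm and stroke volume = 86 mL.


CO = HR * SV
CO = 118 * 86 / 1000
CO = 10.15 L/min


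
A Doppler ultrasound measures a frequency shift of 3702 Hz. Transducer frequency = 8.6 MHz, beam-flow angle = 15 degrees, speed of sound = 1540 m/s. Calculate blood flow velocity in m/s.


v = fd * c / (2 * f0 * cos(theta))
v = 3702 * 1540 / (2 * 8.6000e+06 * cos(15))
v = 0.3432 m/s


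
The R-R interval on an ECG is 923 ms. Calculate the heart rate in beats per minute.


HR = 60 / RR_interval(s)
RR = 923 ms = 0.923 s
HR = 60 / 0.923 = 65.01 bpm


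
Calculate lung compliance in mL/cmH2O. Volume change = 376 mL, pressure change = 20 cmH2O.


C = dV / dP
C = 376 / 20
C = 18.8 mL/cmH2O


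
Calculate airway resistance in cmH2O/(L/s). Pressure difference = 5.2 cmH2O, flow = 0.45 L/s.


R = dP / flow
R = 5.2 / 0.45
R = 11.56 cmH2O/(L/s)


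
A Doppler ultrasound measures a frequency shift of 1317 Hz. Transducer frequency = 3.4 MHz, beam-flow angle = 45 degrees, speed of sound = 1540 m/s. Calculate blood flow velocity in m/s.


v = fd * c / (2 * f0 * cos(theta))
v = 1317 * 1540 / (2 * 3.4000e+06 * cos(45))
v = 0.4218 m/s


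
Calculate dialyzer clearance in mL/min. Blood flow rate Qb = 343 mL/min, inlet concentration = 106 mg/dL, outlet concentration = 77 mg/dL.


K = Qb * (Cb_in - Cb_out) / Cb_in
K = 343 * (106 - 77) / 106
K = 93.84 mL/min


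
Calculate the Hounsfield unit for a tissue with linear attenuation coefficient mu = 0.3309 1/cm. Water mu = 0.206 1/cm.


HU = ((mu_tissue - mu_water) / mu_water) * 1000
HU = ((0.3309 - 0.206) / 0.206) * 1000
HU = 606.3


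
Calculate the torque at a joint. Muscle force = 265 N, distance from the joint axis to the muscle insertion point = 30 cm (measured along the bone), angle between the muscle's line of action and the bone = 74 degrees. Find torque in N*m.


Torque = F * d * sin(theta)   (moment arm = d*sin(theta))
d = 30 cm = 0.3 m
Torque = 265 * 0.3 * sin(74)
Torque = 76.42 N*m


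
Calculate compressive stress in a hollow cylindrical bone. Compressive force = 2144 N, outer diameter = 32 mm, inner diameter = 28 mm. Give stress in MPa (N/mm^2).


A = pi*(r_o^2 - r_i^2)
r_o = 16 mm, r_i = 14 mm
A = 188.496 mm^2
sigma = F/A = 2144 / 188.496
sigma = 11.37 MPa


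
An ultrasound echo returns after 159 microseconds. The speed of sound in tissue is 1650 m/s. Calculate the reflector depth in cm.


depth = c * t / 2
t = 159 us = 1.5900e-04 s
depth = 1650 * 1.5900e-04 / 2
depth = 0.131175 m = 13.1175 cm


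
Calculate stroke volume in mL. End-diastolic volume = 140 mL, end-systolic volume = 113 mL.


SV = EDV - ESV
SV = 140 - 113
SV = 27 mL


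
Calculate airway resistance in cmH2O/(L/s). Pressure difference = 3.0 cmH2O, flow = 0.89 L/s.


R = dP / flow
R = 3.0 / 0.89
R = 3.371 cmH2O/(L/s)


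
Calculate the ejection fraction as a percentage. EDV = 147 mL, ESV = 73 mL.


SV = EDV - ESV = 147 - 73 = 74 mL
EF = SV/EDV * 100 = 74/147 * 100
EF = 50.34%


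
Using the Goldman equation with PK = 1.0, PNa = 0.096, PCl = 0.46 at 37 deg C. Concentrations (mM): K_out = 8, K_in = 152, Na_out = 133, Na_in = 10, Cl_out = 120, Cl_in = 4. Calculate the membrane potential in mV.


Vm = (RT/F)*ln((PK*Ko + PNa*Nao + PCl*Cli)/(PK*Ki + PNa*Nai + PCl*Clo))
Numer = 22.608, Denom = 208.16
Vm = -59.33 mV


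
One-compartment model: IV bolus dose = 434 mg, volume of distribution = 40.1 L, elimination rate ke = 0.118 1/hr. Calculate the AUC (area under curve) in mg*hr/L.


C0 = Dose/Vd = 434/40.1 = 10.8229 mg/L
AUC = C0/ke = 10.8229/0.118
AUC = 91.72 mg*hr/L


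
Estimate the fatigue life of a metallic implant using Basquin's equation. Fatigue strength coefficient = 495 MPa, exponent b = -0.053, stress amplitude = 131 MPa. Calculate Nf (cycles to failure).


sigma_a = sigma_f' * (2Nf)^b
2Nf = (sigma_a/sigma_f')^(1/b)
2Nf = (131/495)^(1/-0.053)
2Nf = 7.8179433e+10
Nf = 3.9090e+10


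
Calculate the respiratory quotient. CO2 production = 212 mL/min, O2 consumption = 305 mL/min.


RQ = VCO2 / VO2
RQ = 212 / 305
RQ = 0.6951


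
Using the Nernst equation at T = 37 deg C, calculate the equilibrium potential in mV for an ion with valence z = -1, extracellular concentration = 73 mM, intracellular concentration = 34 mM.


E = (RT/(zF)) * ln(C_out/C_in)
T = 37 + 273.15 = 310.15 K
E = (8.314 * 310.15 / (-1 * 96485)) * ln(73/34)
E = -20.42 mV


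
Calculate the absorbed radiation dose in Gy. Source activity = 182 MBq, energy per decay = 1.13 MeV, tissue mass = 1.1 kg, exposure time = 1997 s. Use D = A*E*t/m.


A = 182 MBq = 1.8200e+08 Bq
E = 1.13 MeV = 1.81026e-13 J
D = A*E*t/m = 1.8200e+08*1.81026e-13*1997/1.1
D = 0.05981 Gy


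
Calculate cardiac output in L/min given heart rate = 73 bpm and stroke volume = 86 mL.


CO = HR * SV
CO = 73 * 86 / 1000
CO = 6.278 L/min


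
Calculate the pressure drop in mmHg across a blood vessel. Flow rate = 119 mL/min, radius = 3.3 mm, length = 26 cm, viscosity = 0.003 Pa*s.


dP = 8*mu*L*Q / (pi*r^4)
Q = 119 mL/min = 1.98333e-06 m^3/s
dP = 33.218 Pa = 33.218 / 133.322 mmHg = 0.2492 mmHg


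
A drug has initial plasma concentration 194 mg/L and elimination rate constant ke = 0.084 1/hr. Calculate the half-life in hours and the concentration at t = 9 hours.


t_half = ln(2) / ke = 0.693147 / 0.084 = 8.252 hr
C(t) = C0 * exp(-ke*t) = 194 * exp(-0.084*9)
C(9) = 91.09 mg/L


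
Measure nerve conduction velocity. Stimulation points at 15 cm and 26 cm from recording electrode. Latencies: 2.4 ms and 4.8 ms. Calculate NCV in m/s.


Distance = (26 - 15) / 100 = 0.11 m
dt = (4.8 - 2.4) / 1000 = 0.0024 s
NCV = dist / dt = 45.83 m/s


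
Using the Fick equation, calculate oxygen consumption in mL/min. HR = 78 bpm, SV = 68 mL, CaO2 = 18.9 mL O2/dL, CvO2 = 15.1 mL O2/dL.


CO = HR*SV = 78*68/1000 = 5.304 L/min
a-v O2 diff = 18.9 - 15.1 = 3.8 mL/dL
VO2 = CO * (CaO2-CvO2) * 10 dL/L
VO2 = 5.304 * 3.8 * 10
VO2 = 201.6 mL/min


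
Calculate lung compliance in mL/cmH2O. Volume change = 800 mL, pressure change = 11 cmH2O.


C = dV / dP
C = 800 / 11
C = 72.73 mL/cmH2O


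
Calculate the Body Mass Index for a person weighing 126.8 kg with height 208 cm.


BMI = weight / height^2
height = 208 cm = 2.08 m
BMI = 126.8 / 2.08^2
BMI = 29.31 kg/m^2


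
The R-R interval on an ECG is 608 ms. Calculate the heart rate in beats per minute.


HR = 60 / RR_interval(s)
RR = 608 ms = 0.608 s
HR = 60 / 0.608 = 98.68 bpm


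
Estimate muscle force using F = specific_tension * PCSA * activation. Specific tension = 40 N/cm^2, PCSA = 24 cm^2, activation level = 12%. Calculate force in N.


F = sigma * PCSA * activation
F = 40 * 24 * 0.12
F = 115.2 N


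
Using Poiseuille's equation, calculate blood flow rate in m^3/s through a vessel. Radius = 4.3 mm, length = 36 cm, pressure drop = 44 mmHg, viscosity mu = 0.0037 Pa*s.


Q = pi*r^4*dP / (8*mu*L)
r = 0.0043 m, L = 0.36 m
dP = 44 mmHg = 5866.168 Pa
Q = 5.9127e-04 m^3/s


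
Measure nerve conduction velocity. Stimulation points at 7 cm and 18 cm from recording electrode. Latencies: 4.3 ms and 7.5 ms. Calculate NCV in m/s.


Distance = (18 - 7) / 100 = 0.11 m
dt = (7.5 - 4.3) / 1000 = 0.0032 s
NCV = dist / dt = 34.38 m/s


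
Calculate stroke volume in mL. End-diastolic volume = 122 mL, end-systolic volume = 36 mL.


SV = EDV - ESV
SV = 122 - 36
SV = 86 mL


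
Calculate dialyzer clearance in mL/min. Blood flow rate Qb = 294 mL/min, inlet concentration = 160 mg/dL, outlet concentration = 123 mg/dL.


K = Qb * (Cb_in - Cb_out) / Cb_in
K = 294 * (160 - 123) / 160
K = 67.99 mL/min


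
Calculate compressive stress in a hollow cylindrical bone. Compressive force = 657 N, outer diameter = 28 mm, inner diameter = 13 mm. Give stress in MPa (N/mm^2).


A = pi*(r_o^2 - r_i^2)
r_o = 14 mm, r_i = 6.5 mm
A = 483.02 mm^2
sigma = F/A = 657 / 483.02
sigma = 1.36 MPa


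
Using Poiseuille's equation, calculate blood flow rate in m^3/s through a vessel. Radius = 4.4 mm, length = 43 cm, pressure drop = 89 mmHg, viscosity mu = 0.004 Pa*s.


Q = pi*r^4*dP / (8*mu*L)
r = 0.0044 m, L = 0.43 m
dP = 89 mmHg = 11865.658 Pa
Q = 0.001015 m^3/s


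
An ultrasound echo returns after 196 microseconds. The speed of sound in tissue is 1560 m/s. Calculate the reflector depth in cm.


depth = c * t / 2
t = 196 us = 1.9600e-04 s
depth = 1560 * 1.9600e-04 / 2
depth = 0.15288 m = 15.288 cm


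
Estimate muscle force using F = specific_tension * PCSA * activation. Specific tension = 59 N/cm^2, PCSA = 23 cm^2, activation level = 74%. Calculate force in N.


F = sigma * PCSA * activation
F = 59 * 23 * 0.74
F = 1004 N


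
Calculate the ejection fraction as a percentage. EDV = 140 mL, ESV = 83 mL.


SV = EDV - ESV = 140 - 83 = 57 mL
EF = SV/EDV * 100 = 57/140 * 100
EF = 40.71%


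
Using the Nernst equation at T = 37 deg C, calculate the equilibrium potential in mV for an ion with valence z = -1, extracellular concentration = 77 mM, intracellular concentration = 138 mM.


E = (RT/(zF)) * ln(C_out/C_in)
T = 37 + 273.15 = 310.15 K
E = (8.314 * 310.15 / (-1 * 96485)) * ln(77/138)
E = 15.59 mV


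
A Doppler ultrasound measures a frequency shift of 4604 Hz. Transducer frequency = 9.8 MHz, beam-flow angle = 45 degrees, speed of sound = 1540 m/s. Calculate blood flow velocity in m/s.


v = fd * c / (2 * f0 * cos(theta))
v = 4604 * 1540 / (2 * 9.8000e+06 * cos(45))
v = 0.5116 m/s


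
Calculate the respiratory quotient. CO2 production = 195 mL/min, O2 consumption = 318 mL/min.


RQ = VCO2 / VO2
RQ = 195 / 318
RQ = 0.6132


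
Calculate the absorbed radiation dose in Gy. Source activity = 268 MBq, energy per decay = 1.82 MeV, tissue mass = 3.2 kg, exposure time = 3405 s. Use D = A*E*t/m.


A = 268 MBq = 2.6800e+08 Bq
E = 1.82 MeV = 2.91564e-13 J
D = A*E*t/m = 2.6800e+08*2.91564e-13*3405/3.2
D = 0.08314 Gy


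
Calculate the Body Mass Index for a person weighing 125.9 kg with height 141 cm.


BMI = weight / height^2
height = 141 cm = 1.41 m
BMI = 125.9 / 1.41^2
BMI = 63.33 kg/m^2


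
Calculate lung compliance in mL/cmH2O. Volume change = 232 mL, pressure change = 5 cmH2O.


C = dV / dP
C = 232 / 5
C = 46.4 mL/cmH2O


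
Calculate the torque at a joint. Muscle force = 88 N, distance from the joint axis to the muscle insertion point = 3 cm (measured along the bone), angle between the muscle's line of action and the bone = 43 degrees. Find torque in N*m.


Torque = F * d * sin(theta)   (moment arm = d*sin(theta))
d = 3 cm = 0.03 m
Torque = 88 * 0.03 * sin(43)
Torque = 1.8 N*m


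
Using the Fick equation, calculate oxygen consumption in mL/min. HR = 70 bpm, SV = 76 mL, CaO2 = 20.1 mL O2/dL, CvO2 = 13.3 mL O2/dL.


CO = HR*SV = 70*76/1000 = 5.32 L/min
a-v O2 diff = 20.1 - 13.3 = 6.8 mL/dL
VO2 = CO * (CaO2-CvO2) * 10 dL/L
VO2 = 5.32 * 6.8 * 10
VO2 = 361.8 mL/min


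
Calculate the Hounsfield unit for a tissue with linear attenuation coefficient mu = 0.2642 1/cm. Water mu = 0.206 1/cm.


HU = ((mu_tissue - mu_water) / mu_water) * 1000
HU = ((0.2642 - 0.206) / 0.206) * 1000
HU = 282.5


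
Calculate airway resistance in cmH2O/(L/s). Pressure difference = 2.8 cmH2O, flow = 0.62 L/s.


R = dP / flow
R = 2.8 / 0.62
R = 4.516 cmH2O/(L/s)


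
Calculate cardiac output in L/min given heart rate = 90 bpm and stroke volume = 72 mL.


CO = HR * SV
CO = 90 * 72 / 1000
CO = 6.48 L/min


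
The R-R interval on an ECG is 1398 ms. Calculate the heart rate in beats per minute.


HR = 60 / RR_interval(s)
RR = 1398 ms = 1.398 s
HR = 60 / 1.398 = 42.92 bpm


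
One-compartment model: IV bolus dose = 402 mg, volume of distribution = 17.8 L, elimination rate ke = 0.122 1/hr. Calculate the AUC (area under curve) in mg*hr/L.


C0 = Dose/Vd = 402/17.8 = 22.5843 mg/L
AUC = C0/ke = 22.5843/0.122
AUC = 185.1 mg*hr/L


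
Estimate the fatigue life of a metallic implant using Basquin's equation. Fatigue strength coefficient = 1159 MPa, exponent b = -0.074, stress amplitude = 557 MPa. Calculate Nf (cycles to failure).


sigma_a = sigma_f' * (2Nf)^b
2Nf = (sigma_a/sigma_f')^(1/b)
2Nf = (557/1159)^(1/-0.074)
2Nf = 19970.164
Nf = 9985


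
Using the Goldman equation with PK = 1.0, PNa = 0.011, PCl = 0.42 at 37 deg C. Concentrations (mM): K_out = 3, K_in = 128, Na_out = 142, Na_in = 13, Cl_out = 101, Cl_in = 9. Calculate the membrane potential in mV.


Vm = (RT/F)*ln((PK*Ko + PNa*Nao + PCl*Cli)/(PK*Ki + PNa*Nai + PCl*Clo))
Numer = 8.342, Denom = 170.563
Vm = -80.65 mV


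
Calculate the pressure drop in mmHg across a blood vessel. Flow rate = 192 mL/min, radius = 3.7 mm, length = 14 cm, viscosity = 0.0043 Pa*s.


dP = 8*mu*L*Q / (pi*r^4)
Q = 192 mL/min = 3.2e-06 m^3/s
dP = 26.1746 Pa = 26.1746 / 133.322 mmHg = 0.1963 mmHg


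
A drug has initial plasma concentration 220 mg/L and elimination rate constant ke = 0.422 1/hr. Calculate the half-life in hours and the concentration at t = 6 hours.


t_half = ln(2) / ke = 0.693147 / 0.422 = 1.643 hr
C(t) = C0 * exp(-ke*t) = 220 * exp(-0.422*6)
C(6) = 17.49 mg/L


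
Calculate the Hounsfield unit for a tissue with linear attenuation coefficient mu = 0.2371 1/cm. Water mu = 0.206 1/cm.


HU = ((mu_tissue - mu_water) / mu_water) * 1000
HU = ((0.2371 - 0.206) / 0.206) * 1000
HU = 151


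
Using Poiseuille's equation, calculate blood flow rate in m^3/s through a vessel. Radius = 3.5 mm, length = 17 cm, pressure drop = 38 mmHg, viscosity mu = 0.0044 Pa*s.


Q = pi*r^4*dP / (8*mu*L)
r = 0.0035 m, L = 0.17 m
dP = 38 mmHg = 5066.236 Pa
Q = 3.9913e-04 m^3/s


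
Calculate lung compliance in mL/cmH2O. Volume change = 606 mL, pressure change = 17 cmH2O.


C = dV / dP
C = 606 / 17
C = 35.65 mL/cmH2O


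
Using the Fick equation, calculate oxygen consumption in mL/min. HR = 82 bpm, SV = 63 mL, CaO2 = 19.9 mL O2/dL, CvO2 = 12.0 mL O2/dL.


CO = HR*SV = 82*63/1000 = 5.166 L/min
a-v O2 diff = 19.9 - 12.0 = 7.9 mL/dL
VO2 = CO * (CaO2-CvO2) * 10 dL/L
VO2 = 5.166 * 7.9 * 10
VO2 = 408.1 mL/min


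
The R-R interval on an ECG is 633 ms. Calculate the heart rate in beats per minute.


HR = 60 / RR_interval(s)
RR = 633 ms = 0.633 s
HR = 60 / 0.633 = 94.79 bpm


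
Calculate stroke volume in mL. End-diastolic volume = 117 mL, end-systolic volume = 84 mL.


SV = EDV - ESV
SV = 117 - 84
SV = 33 mL


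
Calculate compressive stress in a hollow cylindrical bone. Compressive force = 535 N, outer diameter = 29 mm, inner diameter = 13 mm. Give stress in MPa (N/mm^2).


A = pi*(r_o^2 - r_i^2)
r_o = 14.5 mm, r_i = 6.5 mm
A = 527.788 mm^2
sigma = F/A = 535 / 527.788
sigma = 1.014 MPa


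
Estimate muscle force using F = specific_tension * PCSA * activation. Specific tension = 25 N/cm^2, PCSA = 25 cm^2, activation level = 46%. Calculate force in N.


F = sigma * PCSA * activation
F = 25 * 25 * 0.46
F = 287.5 N


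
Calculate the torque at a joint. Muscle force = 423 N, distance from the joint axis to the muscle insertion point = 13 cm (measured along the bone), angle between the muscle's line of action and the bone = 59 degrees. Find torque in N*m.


Torque = F * d * sin(theta)   (moment arm = d*sin(theta))
d = 13 cm = 0.13 m
Torque = 423 * 0.13 * sin(59)
Torque = 47.14 N*m


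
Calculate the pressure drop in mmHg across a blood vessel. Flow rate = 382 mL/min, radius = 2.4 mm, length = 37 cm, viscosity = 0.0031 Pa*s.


dP = 8*mu*L*Q / (pi*r^4)
Q = 382 mL/min = 6.36667e-06 m^3/s
dP = 560.494 Pa = 560.494 / 133.322 mmHg = 4.204 mmHg


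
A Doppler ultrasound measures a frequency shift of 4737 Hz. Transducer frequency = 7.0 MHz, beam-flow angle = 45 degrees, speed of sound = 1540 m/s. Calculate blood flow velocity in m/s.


v = fd * c / (2 * f0 * cos(theta))
v = 4737 * 1540 / (2 * 7.0000e+06 * cos(45))
v = 0.7369 m/s


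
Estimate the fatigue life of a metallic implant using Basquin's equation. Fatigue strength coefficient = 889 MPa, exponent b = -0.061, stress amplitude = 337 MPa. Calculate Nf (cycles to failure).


sigma_a = sigma_f' * (2Nf)^b
2Nf = (sigma_a/sigma_f')^(1/b)
2Nf = (337/889)^(1/-0.061)
2Nf = 8055566.1
Nf = 4.0278e+06


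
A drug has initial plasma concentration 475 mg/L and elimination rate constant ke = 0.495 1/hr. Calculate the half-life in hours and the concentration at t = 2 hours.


t_half = ln(2) / ke = 0.693147 / 0.495 = 1.4 hr
C(t) = C0 * exp(-ke*t) = 475 * exp(-0.495*2)
C(2) = 176.5 mg/L


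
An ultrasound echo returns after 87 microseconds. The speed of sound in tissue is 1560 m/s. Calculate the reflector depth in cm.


depth = c * t / 2
t = 87 us = 8.7000e-05 s
depth = 1560 * 8.7000e-05 / 2
depth = 0.06786 m = 6.786 cm


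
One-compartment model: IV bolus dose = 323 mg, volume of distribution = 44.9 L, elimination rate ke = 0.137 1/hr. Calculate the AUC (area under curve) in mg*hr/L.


C0 = Dose/Vd = 323/44.9 = 7.19376 mg/L
AUC = C0/ke = 7.19376/0.137
AUC = 52.51 mg*hr/L


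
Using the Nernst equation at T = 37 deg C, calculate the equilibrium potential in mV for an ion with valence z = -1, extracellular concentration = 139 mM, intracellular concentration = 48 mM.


E = (RT/(zF)) * ln(C_out/C_in)
T = 37 + 273.15 = 310.15 K
E = (8.314 * 310.15 / (-1 * 96485)) * ln(139/48)
E = -28.42 mV


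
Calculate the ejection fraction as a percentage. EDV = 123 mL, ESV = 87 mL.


SV = EDV - ESV = 123 - 87 = 36 mL
EF = SV/EDV * 100 = 36/123 * 100
EF = 29.27%


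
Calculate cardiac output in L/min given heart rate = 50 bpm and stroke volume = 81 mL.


CO = HR * SV
CO = 50 * 81 / 1000
CO = 4.05 L/min


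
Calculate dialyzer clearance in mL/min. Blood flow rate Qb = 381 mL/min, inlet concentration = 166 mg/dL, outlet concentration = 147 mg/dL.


K = Qb * (Cb_in - Cb_out) / Cb_in
K = 381 * (166 - 147) / 166
K = 43.61 mL/min


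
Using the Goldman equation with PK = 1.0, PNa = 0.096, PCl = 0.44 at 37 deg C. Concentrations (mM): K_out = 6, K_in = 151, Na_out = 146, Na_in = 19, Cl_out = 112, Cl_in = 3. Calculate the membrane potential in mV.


Vm = (RT/F)*ln((PK*Ko + PNa*Nao + PCl*Cli)/(PK*Ki + PNa*Nai + PCl*Clo))
Numer = 21.336, Denom = 202.104
Vm = -60.09 mV


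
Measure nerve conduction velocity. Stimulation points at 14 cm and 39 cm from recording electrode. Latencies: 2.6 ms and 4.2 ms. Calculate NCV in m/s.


Distance = (39 - 14) / 100 = 0.25 m
dt = (4.2 - 2.6) / 1000 = 0.0016 s
NCV = dist / dt = 156.2 m/s


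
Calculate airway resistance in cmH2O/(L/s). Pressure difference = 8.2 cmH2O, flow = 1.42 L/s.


R = dP / flow
R = 8.2 / 1.42
R = 5.775 cmH2O/(L/s)


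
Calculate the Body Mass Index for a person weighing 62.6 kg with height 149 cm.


BMI = weight / height^2
height = 149 cm = 1.49 m
BMI = 62.6 / 1.49^2
BMI = 28.2 kg/m^2


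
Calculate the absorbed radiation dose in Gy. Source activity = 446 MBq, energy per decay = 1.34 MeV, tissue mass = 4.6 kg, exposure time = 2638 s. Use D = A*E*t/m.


A = 446 MBq = 4.4600e+08 Bq
E = 1.34 MeV = 2.14668e-13 J
D = A*E*t/m = 4.4600e+08*2.14668e-13*2638/4.6
D = 0.05491 Gy


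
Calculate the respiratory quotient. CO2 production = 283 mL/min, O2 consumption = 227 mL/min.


RQ = VCO2 / VO2
RQ = 283 / 227
RQ = 1.247


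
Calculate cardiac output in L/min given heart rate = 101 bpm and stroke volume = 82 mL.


CO = HR * SV
CO = 101 * 82 / 1000
CO = 8.282 L/min


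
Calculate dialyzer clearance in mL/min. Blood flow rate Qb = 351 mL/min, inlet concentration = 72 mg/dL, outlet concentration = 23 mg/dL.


K = Qb * (Cb_in - Cb_out) / Cb_in
K = 351 * (72 - 23) / 72
K = 238.9 mL/min


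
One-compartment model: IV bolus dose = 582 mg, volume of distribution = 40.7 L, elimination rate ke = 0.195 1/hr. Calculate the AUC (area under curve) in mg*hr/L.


C0 = Dose/Vd = 582/40.7 = 14.2998 mg/L
AUC = C0/ke = 14.2998/0.195
AUC = 73.33 mg*hr/L


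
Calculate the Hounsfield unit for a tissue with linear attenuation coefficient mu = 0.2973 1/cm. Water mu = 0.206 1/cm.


HU = ((mu_tissue - mu_water) / mu_water) * 1000
HU = ((0.2973 - 0.206) / 0.206) * 1000
HU = 443.2


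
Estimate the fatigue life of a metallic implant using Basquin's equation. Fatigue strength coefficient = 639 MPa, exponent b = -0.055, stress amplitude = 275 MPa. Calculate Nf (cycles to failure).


sigma_a = sigma_f' * (2Nf)^b
2Nf = (sigma_a/sigma_f')^(1/b)
2Nf = (275/639)^(1/-0.055)
2Nf = 4545723.2
Nf = 2.2729e+06


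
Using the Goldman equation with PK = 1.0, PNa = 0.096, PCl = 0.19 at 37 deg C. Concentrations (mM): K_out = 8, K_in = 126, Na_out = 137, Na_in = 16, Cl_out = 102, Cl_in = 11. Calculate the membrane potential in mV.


Vm = (RT/F)*ln((PK*Ko + PNa*Nao + PCl*Cli)/(PK*Ki + PNa*Nai + PCl*Clo))
Numer = 23.242, Denom = 146.916
Vm = -49.28 mV


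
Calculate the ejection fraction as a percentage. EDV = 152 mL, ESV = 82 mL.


SV = EDV - ESV = 152 - 82 = 70 mL
EF = SV/EDV * 100 = 70/152 * 100
EF = 46.05%


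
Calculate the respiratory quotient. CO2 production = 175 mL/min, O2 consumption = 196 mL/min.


RQ = VCO2 / VO2
RQ = 175 / 196
RQ = 0.8929


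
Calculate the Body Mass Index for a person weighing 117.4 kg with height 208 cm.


BMI = weight / height^2
height = 208 cm = 2.08 m
BMI = 117.4 / 2.08^2
BMI = 27.14 kg/m^2


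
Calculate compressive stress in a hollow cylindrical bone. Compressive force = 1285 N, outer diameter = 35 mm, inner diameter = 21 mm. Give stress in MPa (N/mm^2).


A = pi*(r_o^2 - r_i^2)
r_o = 17.5 mm, r_i = 10.5 mm
A = 615.752 mm^2
sigma = F/A = 1285 / 615.752
sigma = 2.087 MPa


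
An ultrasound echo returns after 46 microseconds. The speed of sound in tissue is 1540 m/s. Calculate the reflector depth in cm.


depth = c * t / 2
t = 46 us = 4.6000e-05 s
depth = 1540 * 4.6000e-05 / 2
depth = 0.03542 m = 3.542 cm


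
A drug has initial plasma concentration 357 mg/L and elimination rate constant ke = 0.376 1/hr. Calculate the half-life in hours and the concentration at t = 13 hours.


t_half = ln(2) / ke = 0.693147 / 0.376 = 1.843 hr
C(t) = C0 * exp(-ke*t) = 357 * exp(-0.376*13)
C(13) = 2.691 mg/L


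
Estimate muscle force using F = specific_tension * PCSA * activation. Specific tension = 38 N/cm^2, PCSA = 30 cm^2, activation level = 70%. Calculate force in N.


F = sigma * PCSA * activation
F = 38 * 30 * 0.7
F = 798 N


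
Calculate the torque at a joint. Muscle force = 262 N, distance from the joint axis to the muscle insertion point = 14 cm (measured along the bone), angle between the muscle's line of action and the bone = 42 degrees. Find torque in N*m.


Torque = F * d * sin(theta)   (moment arm = d*sin(theta))
d = 14 cm = 0.14 m
Torque = 262 * 0.14 * sin(42)
Torque = 24.54 N*m


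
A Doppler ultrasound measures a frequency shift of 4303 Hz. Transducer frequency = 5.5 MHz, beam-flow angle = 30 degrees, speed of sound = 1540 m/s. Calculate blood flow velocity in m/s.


v = fd * c / (2 * f0 * cos(theta))
v = 4303 * 1540 / (2 * 5.5000e+06 * cos(30))
v = 0.6956 m/s


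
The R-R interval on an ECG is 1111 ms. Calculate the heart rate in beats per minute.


HR = 60 / RR_interval(s)
RR = 1111 ms = 1.111 s
HR = 60 / 1.111 = 54.01 bpm


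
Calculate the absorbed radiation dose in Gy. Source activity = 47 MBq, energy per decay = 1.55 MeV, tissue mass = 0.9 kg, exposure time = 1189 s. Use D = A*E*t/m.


A = 47 MBq = 4.7000e+07 Bq
E = 1.55 MeV = 2.4831e-13 J
D = A*E*t/m = 4.7000e+07*2.4831e-13*1189/0.9
D = 0.01542 Gy


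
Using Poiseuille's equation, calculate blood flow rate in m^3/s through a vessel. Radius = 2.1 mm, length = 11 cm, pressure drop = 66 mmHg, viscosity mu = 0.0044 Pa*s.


Q = pi*r^4*dP / (8*mu*L)
r = 0.0021 m, L = 0.11 m
dP = 66 mmHg = 8799.252 Pa
Q = 1.3885e-04 m^3/s


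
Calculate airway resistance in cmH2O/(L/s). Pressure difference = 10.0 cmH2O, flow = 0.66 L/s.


R = dP / flow
R = 10.0 / 0.66
R = 15.15 cmH2O/(L/s)


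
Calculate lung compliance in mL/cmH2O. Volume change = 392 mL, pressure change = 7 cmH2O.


C = dV / dP
C = 392 / 7
C = 56 mL/cmH2O


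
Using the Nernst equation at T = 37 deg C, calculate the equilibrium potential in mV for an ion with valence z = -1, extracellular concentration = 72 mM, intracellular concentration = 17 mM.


E = (RT/(zF)) * ln(C_out/C_in)
T = 37 + 273.15 = 310.15 K
E = (8.314 * 310.15 / (-1 * 96485)) * ln(72/17)
E = -38.58 mV


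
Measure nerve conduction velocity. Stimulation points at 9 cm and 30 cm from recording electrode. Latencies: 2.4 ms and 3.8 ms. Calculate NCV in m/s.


Distance = (30 - 9) / 100 = 0.21 m
dt = (3.8 - 2.4) / 1000 = 0.0014 s
NCV = dist / dt = 150 m/s


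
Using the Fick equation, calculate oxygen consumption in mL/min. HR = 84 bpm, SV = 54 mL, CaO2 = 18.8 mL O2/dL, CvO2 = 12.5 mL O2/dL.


CO = HR*SV = 84*54/1000 = 4.536 L/min
a-v O2 diff = 18.8 - 12.5 = 6.3 mL/dL
VO2 = CO * (CaO2-CvO2) * 10 dL/L
VO2 = 4.536 * 6.3 * 10
VO2 = 285.8 mL/min


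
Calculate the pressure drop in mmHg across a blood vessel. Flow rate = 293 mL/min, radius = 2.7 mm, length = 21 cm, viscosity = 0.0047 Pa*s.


dP = 8*mu*L*Q / (pi*r^4)
Q = 293 mL/min = 4.88333e-06 m^3/s
dP = 230.95 Pa = 230.95 / 133.322 mmHg = 1.732 mmHg


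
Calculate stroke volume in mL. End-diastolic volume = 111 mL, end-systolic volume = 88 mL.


SV = EDV - ESV
SV = 111 - 88
SV = 23 mL


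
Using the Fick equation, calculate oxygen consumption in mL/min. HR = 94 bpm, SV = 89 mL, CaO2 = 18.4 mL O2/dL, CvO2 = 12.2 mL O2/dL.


CO = HR*SV = 94*89/1000 = 8.366 L/min
a-v O2 diff = 18.4 - 12.2 = 6.2 mL/dL
VO2 = CO * (CaO2-CvO2) * 10 dL/L
VO2 = 8.366 * 6.2 * 10
VO2 = 518.7 mL/min


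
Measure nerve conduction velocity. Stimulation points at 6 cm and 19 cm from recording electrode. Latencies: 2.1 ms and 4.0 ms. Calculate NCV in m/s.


Distance = (19 - 6) / 100 = 0.13 m
dt = (4.0 - 2.1) / 1000 = 0.0019 s
NCV = dist / dt = 68.42 m/s


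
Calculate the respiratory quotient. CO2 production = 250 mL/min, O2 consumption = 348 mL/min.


RQ = VCO2 / VO2
RQ = 250 / 348
RQ = 0.7184


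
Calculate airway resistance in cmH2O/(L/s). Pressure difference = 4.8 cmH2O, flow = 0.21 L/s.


R = dP / flow
R = 4.8 / 0.21
R = 22.86 cmH2O/(L/s)


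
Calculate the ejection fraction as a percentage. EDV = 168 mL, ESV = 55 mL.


SV = EDV - ESV = 168 - 55 = 113 mL
EF = SV/EDV * 100 = 113/168 * 100
EF = 67.26%


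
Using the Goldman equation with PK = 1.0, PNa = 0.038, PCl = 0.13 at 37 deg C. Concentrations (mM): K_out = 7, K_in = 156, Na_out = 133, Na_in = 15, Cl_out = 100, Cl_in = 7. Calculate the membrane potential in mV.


Vm = (RT/F)*ln((PK*Ko + PNa*Nao + PCl*Cli)/(PK*Ki + PNa*Nai + PCl*Clo))
Numer = 12.964, Denom = 169.57
Vm = -68.71 mV


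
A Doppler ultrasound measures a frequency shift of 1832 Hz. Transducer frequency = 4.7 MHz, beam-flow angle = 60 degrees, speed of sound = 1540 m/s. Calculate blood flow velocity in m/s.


v = fd * c / (2 * f0 * cos(theta))
v = 1832 * 1540 / (2 * 4.7000e+06 * cos(60))
v = 0.6003 m/s


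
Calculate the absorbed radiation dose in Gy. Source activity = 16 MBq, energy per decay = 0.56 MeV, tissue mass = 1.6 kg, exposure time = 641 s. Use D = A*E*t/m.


A = 16 MBq = 1.6000e+07 Bq
E = 0.56 MeV = 8.9712e-14 J
D = A*E*t/m = 1.6000e+07*8.9712e-14*641/1.6
D = 5.7505e-04 Gy


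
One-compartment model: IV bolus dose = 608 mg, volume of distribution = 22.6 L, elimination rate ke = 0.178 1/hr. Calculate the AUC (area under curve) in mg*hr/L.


C0 = Dose/Vd = 608/22.6 = 26.9027 mg/L
AUC = C0/ke = 26.9027/0.178
AUC = 151.1 mg*hr/L


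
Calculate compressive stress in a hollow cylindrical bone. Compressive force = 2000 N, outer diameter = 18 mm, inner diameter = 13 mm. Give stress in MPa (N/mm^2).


A = pi*(r_o^2 - r_i^2)
r_o = 9 mm, r_i = 6.5 mm
A = 121.737 mm^2
sigma = F/A = 2000 / 121.737
sigma = 16.43 MPa


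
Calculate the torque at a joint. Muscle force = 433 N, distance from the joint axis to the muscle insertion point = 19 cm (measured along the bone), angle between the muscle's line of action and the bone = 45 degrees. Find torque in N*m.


Torque = F * d * sin(theta)   (moment arm = d*sin(theta))
d = 19 cm = 0.19 m
Torque = 433 * 0.19 * sin(45)
Torque = 58.17 N*m


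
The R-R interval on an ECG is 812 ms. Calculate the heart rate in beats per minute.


HR = 60 / RR_interval(s)
RR = 812 ms = 0.812 s
HR = 60 / 0.812 = 73.89 bpm


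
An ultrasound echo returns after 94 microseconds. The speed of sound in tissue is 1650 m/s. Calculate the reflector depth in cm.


depth = c * t / 2
t = 94 us = 9.4000e-05 s
depth = 1650 * 9.4000e-05 / 2
depth = 0.07755 m = 7.755 cm


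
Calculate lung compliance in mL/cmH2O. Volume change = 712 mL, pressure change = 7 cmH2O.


C = dV / dP
C = 712 / 7
C = 101.7 mL/cmH2O


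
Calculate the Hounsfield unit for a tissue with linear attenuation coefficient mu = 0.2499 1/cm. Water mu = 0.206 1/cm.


HU = ((mu_tissue - mu_water) / mu_water) * 1000
HU = ((0.2499 - 0.206) / 0.206) * 1000
HU = 213.1


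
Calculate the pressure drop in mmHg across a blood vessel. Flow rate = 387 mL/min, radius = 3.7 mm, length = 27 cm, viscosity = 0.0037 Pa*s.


dP = 8*mu*L*Q / (pi*r^4)
Q = 387 mL/min = 6.45e-06 m^3/s
dP = 87.5505 Pa = 87.5505 / 133.322 mmHg = 0.6567 mmHg


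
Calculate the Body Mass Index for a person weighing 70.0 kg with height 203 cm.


BMI = weight / height^2
height = 203 cm = 2.03 m
BMI = 70.0 / 2.03^2
BMI = 16.99 kg/m^2


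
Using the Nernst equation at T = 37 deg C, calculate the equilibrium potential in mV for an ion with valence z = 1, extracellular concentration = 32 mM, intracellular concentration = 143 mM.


E = (RT/(zF)) * ln(C_out/C_in)
T = 37 + 273.15 = 310.15 K
E = (8.314 * 310.15 / (1 * 96485)) * ln(32/143)
E = -40.01 mV


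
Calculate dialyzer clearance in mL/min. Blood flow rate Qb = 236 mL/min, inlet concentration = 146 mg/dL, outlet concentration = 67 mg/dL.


K = Qb * (Cb_in - Cb_out) / Cb_in
K = 236 * (146 - 67) / 146
K = 127.7 mL/min


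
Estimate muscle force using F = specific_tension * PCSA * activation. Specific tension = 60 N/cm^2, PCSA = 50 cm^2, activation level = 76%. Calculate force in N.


F = sigma * PCSA * activation
F = 60 * 50 * 0.76
F = 2280 N


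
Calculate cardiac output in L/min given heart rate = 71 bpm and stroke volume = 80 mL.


CO = HR * SV
CO = 71 * 80 / 1000
CO = 5.68 L/min


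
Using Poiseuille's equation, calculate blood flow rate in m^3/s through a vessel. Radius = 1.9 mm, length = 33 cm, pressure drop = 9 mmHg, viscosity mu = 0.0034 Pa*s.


Q = pi*r^4*dP / (8*mu*L)
r = 0.0019 m, L = 0.33 m
dP = 9 mmHg = 1199.898 Pa
Q = 5.4730e-06 m^3/s


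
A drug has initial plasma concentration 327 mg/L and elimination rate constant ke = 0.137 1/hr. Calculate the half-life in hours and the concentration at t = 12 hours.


t_half = ln(2) / ke = 0.693147 / 0.137 = 5.059 hr
C(t) = C0 * exp(-ke*t) = 327 * exp(-0.137*12)
C(12) = 63.18 mg/L


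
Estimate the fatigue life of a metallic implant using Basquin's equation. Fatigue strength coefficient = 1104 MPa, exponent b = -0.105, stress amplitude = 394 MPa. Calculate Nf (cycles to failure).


sigma_a = sigma_f' * (2Nf)^b
2Nf = (sigma_a/sigma_f')^(1/b)
2Nf = (394/1104)^(1/-0.105)
2Nf = 18266.116
Nf = 9133


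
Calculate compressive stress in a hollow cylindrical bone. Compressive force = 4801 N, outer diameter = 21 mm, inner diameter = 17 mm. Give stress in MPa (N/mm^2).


A = pi*(r_o^2 - r_i^2)
r_o = 10.5 mm, r_i = 8.5 mm
A = 119.381 mm^2
sigma = F/A = 4801 / 119.381
sigma = 40.22 MPa


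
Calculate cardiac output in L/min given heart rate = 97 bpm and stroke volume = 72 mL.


CO = HR * SV
CO = 97 * 72 / 1000
CO = 6.984 L/min


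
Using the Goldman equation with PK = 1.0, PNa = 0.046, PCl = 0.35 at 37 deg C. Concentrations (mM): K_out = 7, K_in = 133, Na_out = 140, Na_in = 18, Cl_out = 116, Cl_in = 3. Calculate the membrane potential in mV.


Vm = (RT/F)*ln((PK*Ko + PNa*Nao + PCl*Cli)/(PK*Ki + PNa*Nai + PCl*Clo))
Numer = 14.49, Denom = 174.428
Vm = -66.49 mV


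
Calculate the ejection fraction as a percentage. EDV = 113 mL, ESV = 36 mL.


SV = EDV - ESV = 113 - 36 = 77 mL
EF = SV/EDV * 100 = 77/113 * 100
EF = 68.14%


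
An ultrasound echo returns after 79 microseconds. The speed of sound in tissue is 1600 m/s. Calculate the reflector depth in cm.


depth = c * t / 2
t = 79 us = 7.9000e-05 s
depth = 1600 * 7.9000e-05 / 2
depth = 0.0632 m = 6.32 cm


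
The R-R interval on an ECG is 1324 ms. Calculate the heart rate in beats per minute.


HR = 60 / RR_interval(s)
RR = 1324 ms = 1.324 s
HR = 60 / 1.324 = 45.32 bpm


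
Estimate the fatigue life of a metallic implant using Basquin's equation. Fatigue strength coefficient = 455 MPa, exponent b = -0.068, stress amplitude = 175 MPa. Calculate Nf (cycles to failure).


sigma_a = sigma_f' * (2Nf)^b
2Nf = (sigma_a/sigma_f')^(1/b)
2Nf = (175/455)^(1/-0.068)
2Nf = 1266336.8
Nf = 6.332e+05


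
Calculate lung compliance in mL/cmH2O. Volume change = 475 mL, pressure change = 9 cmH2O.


C = dV / dP
C = 475 / 9
C = 52.78 mL/cmH2O


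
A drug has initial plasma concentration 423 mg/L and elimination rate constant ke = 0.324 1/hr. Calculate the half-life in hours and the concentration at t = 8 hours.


t_half = ln(2) / ke = 0.693147 / 0.324 = 2.139 hr
C(t) = C0 * exp(-ke*t) = 423 * exp(-0.324*8)
C(8) = 31.67 mg/L


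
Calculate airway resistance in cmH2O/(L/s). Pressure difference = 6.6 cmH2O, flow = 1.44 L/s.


R = dP / flow
R = 6.6 / 1.44
R = 4.583 cmH2O/(L/s)


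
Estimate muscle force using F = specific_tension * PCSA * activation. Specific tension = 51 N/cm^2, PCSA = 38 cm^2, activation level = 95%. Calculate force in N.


F = sigma * PCSA * activation
F = 51 * 38 * 0.95
F = 1841 N


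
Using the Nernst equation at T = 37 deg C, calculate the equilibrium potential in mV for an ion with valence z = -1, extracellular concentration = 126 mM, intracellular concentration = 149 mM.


E = (RT/(zF)) * ln(C_out/C_in)
T = 37 + 273.15 = 310.15 K
E = (8.314 * 310.15 / (-1 * 96485)) * ln(126/149)
E = 4.481 mV


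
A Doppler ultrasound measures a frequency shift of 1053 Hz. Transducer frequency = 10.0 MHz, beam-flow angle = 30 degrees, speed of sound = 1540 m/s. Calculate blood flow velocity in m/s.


v = fd * c / (2 * f0 * cos(theta))
v = 1053 * 1540 / (2 * 1.0000e+07 * cos(30))
v = 0.09362 m/s


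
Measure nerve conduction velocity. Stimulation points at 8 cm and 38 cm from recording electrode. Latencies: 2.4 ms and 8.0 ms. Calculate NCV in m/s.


Distance = (38 - 8) / 100 = 0.3 m
dt = (8.0 - 2.4) / 1000 = 0.0056 s
NCV = dist / dt = 53.57 m/s


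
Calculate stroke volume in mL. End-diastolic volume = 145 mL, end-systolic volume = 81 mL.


SV = EDV - ESV
SV = 145 - 81
SV = 64 mL


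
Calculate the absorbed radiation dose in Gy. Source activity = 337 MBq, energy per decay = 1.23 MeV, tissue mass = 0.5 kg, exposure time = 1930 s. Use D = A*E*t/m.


A = 337 MBq = 3.3700e+08 Bq
E = 1.23 MeV = 1.97046e-13 J
D = A*E*t/m = 3.3700e+08*1.97046e-13*1930/0.5
D = 0.2563 Gy


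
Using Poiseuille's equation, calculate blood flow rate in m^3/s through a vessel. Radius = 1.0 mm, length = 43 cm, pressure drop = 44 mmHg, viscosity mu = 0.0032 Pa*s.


Q = pi*r^4*dP / (8*mu*L)
r = 0.001 m, L = 0.43 m
dP = 44 mmHg = 5866.168 Pa
Q = 1.6742e-06 m^3/s


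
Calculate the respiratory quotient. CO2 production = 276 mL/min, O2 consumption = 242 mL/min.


RQ = VCO2 / VO2
RQ = 276 / 242
RQ = 1.14


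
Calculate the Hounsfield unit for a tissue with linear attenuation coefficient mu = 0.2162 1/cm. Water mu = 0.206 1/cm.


HU = ((mu_tissue - mu_water) / mu_water) * 1000
HU = ((0.2162 - 0.206) / 0.206) * 1000
HU = 49.51


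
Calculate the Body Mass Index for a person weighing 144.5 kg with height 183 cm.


BMI = weight / height^2
height = 183 cm = 1.83 m
BMI = 144.5 / 1.83^2
BMI = 43.15 kg/m^2


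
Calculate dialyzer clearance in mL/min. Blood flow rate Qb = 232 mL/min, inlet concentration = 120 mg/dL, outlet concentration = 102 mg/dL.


K = Qb * (Cb_in - Cb_out) / Cb_in
K = 232 * (120 - 102) / 120
K = 34.8 mL/min


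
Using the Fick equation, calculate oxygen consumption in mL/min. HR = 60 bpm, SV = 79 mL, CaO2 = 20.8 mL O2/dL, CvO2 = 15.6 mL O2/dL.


CO = HR*SV = 60*79/1000 = 4.74 L/min
a-v O2 diff = 20.8 - 15.6 = 5.2 mL/dL
VO2 = CO * (CaO2-CvO2) * 10 dL/L
VO2 = 4.74 * 5.2 * 10
VO2 = 246.5 mL/min


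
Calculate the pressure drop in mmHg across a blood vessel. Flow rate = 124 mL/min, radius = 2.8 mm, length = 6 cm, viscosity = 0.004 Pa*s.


dP = 8*mu*L*Q / (pi*r^4)
Q = 124 mL/min = 2.06667e-06 m^3/s
dP = 20.549 Pa = 20.549 / 133.322 mmHg = 0.1541 mmHg


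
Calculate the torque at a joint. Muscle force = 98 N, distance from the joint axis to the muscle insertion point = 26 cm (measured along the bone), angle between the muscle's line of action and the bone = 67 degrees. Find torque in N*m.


Torque = F * d * sin(theta)   (moment arm = d*sin(theta))
d = 26 cm = 0.26 m
Torque = 98 * 0.26 * sin(67)
Torque = 23.45 N*m


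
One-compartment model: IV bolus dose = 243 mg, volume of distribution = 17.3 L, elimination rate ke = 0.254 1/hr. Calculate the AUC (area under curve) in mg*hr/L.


C0 = Dose/Vd = 243/17.3 = 14.0462 mg/L
AUC = C0/ke = 14.0462/0.254
AUC = 55.3 mg*hr/L


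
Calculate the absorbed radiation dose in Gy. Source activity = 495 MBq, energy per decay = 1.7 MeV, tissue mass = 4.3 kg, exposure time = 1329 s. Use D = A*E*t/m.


A = 495 MBq = 4.9500e+08 Bq
E = 1.7 MeV = 2.7234e-13 J
D = A*E*t/m = 4.9500e+08*2.7234e-13*1329/4.3
D = 0.04167 Gy


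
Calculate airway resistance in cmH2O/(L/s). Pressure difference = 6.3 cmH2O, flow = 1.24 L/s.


R = dP / flow
R = 6.3 / 1.24
R = 5.081 cmH2O/(L/s)


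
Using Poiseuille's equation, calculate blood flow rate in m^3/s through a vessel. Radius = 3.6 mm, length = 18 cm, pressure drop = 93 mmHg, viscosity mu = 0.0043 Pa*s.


Q = pi*r^4*dP / (8*mu*L)
r = 0.0036 m, L = 0.18 m
dP = 93 mmHg = 12398.946 Pa
Q = 0.001057 m^3/s


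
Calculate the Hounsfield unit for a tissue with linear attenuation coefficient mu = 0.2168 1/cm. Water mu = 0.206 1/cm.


HU = ((mu_tissue - mu_water) / mu_water) * 1000
HU = ((0.2168 - 0.206) / 0.206) * 1000
HU = 52.43


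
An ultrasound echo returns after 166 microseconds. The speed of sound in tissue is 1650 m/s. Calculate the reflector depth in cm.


depth = c * t / 2
t = 166 us = 1.6600e-04 s
depth = 1650 * 1.6600e-04 / 2
depth = 0.13695 m = 13.695 cm


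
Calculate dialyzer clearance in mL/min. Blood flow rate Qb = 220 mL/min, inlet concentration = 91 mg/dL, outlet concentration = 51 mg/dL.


K = Qb * (Cb_in - Cb_out) / Cb_in
K = 220 * (91 - 51) / 91
K = 96.7 mL/min


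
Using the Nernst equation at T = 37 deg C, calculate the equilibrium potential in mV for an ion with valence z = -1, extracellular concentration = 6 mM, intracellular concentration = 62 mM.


E = (RT/(zF)) * ln(C_out/C_in)
T = 37 + 273.15 = 310.15 K
E = (8.314 * 310.15 / (-1 * 96485)) * ln(6/62)
E = 62.41 mV
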